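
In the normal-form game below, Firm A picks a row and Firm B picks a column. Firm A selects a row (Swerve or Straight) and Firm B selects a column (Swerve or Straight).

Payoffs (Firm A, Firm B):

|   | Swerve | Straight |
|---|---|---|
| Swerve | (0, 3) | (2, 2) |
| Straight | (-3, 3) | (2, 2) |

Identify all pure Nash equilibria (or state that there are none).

(Swerve, Swerve)

(Swerve, Swerve): Firm A gets 0 ≥ -3 from Straight, and Firm B gets 3 ≥ 2 from Straight — Nash equilibrium.
(Swerve, Straight): Firm B prefers Swerve (3 > 2) — not an equilibrium.
(Straight, Swerve): Firm A prefers Swerve (0 > -3) — not an equilibrium.
(Straight, Straight): Firm B prefers Swerve (3 > 2) — not an equilibrium.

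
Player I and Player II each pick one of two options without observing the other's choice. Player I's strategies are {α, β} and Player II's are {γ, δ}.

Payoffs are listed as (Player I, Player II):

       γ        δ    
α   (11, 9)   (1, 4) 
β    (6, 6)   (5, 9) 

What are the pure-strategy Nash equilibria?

(α, γ) and (β, δ)

(α, γ): Player I gets 11 ≥ 6 from β, and Player II gets 9 ≥ 4 from δ — Nash equilibrium.
(α, δ): Player I prefers β (5 > 1); Player II prefers γ (9 > 4) — not an equilibrium.
(β, γ): Player I prefers α (11 > 6); Player II prefers δ (9 > 6) — not an equilibrium.
(β, δ): Player I gets 5 ≥ 1 from α, and Player II gets 9 ≥ 6 from γ — Nash equilibrium.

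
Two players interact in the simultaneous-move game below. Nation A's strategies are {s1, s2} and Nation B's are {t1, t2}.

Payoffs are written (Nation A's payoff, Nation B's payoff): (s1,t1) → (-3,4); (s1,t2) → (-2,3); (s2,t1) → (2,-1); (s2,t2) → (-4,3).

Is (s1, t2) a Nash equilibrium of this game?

At (s1, t2), Nation A earns -2; switching to s2 would give -4, so Nation A has no profitable deviation.
Nation B earns 3; switching to t1 would give 4, so Nation B would deviate.
Since at least one player can profitably deviate, this is not a Nash equilibrium.

No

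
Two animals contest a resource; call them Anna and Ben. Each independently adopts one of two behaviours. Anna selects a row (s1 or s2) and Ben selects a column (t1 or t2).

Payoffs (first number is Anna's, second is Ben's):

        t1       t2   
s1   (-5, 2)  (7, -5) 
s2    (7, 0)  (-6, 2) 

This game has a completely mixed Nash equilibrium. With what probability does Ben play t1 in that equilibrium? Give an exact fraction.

Let c be the probability that Ben plays t1. In a completely mixed equilibrium, Anna must be indifferent between s1 and s2.
Anna's expected payoff from s1 is −5c + 7(1−c); from s2 it is 7c − 6(1−c).
Setting these equal: −12c + 7 = 13c − 6, so c = 13/25.

13/25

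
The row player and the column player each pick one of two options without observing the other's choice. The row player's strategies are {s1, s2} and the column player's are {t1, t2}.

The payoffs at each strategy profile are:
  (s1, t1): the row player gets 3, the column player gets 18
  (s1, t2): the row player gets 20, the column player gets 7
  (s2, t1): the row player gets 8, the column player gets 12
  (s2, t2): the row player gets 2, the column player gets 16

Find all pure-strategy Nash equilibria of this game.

none

(s1, t1): the row player prefers s2 (8 > 3) — not an equilibrium.
(s1, t2): the column player prefers t1 (18 > 7) — not an equilibrium.
(s2, t1): the column player prefers t2 (16 > 12) — not an equilibrium.
(s2, t2): the row player prefers s1 (20 > 2) — not an equilibrium.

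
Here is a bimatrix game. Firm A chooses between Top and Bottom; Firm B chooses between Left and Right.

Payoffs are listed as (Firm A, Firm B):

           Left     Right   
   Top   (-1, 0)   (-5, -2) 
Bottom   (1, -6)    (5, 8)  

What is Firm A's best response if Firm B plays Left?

Against Left, Firm A earns -1 from Top and 1 from Bottom.
So Bottom is the best response.

Bottom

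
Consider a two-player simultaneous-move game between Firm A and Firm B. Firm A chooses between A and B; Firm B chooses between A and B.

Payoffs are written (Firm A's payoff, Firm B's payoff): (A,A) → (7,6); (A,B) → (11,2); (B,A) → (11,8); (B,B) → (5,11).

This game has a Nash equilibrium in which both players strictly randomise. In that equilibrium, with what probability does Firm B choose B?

2/5

Let c be the probability that Firm B plays A. In a completely mixed equilibrium, Firm A must be indifferent between A and B.
Firm A's expected payoff from A is 7c + 11(1−c); from B it is 11c + 5(1−c).
Setting these equal: −4c + 11 = 6c + 5, so c = 3/5.
Therefore Firm B plays B with probability 1 − 3/5 = 2/5.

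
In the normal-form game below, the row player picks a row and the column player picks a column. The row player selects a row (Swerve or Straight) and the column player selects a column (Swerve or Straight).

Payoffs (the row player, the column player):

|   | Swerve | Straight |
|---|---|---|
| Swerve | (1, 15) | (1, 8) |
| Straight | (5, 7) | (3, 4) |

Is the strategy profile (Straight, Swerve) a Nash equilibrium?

At (Straight, Swerve), the row player earns 5; switching to Swerve would give 1, so the row player has no profitable deviation.
The column player earns 7; switching to Straight would give 4, so the column player has no profitable deviation.
Neither player can gain by a unilateral deviation, so this profile is a Nash equilibrium.

Yes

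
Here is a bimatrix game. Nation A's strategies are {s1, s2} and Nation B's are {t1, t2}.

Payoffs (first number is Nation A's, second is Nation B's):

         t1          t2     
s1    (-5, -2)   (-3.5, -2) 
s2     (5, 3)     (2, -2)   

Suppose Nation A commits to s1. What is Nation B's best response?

Against s1, Nation B earns -2 from t1 and -2 from t2.
So either strategy is a best response.

either — both t1 and t2 are best responses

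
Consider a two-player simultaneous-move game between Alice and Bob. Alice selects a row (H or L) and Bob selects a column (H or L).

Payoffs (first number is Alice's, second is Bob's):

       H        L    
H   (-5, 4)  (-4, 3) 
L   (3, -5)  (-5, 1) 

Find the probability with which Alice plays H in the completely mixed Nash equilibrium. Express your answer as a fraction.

6/7

Let x be the probability that Alice plays H. In a completely mixed equilibrium, Bob must be indifferent between H and L.
Bob's expected payoff from H is 4x − 5(1−x); from L it is 3x + (1−x).
Setting these equal: 9x − 5 = 2x + 1, so x = 6/7.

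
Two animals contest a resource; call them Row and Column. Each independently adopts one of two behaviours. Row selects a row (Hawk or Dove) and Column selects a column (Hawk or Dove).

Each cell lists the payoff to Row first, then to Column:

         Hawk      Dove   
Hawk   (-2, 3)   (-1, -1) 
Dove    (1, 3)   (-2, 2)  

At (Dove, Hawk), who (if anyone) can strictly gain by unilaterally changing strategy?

Row at (Dove, Hawk) earns 1; deviating to Hawk yields -2 — not better.
Column earns 3; deviating to Dove yields 2 — not better.
Neither player can strictly improve; the profile is a Nash equilibrium.

Neither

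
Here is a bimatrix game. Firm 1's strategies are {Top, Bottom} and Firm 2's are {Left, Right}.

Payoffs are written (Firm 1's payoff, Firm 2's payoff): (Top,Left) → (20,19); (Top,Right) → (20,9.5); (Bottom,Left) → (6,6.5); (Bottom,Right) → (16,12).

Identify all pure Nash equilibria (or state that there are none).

(Top, Left): Firm 1 gets 20 ≥ 6 from Bottom, and Firm 2 gets 19 ≥ 9.5 from Right — Nash equilibrium.
(Top, Right): Firm 2 prefers Left (19 > 9.5) — not an equilibrium.
(Bottom, Left): Firm 1 prefers Top (20 > 6); Firm 2 prefers Right (12 > 6.5) — not an equilibrium.
(Bottom, Right): Firm 1 prefers Top (20 > 16) — not an equilibrium.

(Top, Left)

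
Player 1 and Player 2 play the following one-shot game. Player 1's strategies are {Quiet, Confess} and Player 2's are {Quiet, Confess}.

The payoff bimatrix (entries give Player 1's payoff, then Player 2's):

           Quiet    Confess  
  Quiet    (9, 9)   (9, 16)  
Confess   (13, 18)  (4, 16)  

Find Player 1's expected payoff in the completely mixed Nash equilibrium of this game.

9

First find y, the probability Player 2 plays Quiet, from Player 1's indifference between Quiet and Confess: 9y + 9(1−y) = 13y + 4(1−y), giving y = 5/9.
Since Player 1 is indifferent in equilibrium, Player 1's expected payoff equals the payoff from either row against (5/9, 4/9). Using Quiet: 9(5/9) + 9(4/9) = 9.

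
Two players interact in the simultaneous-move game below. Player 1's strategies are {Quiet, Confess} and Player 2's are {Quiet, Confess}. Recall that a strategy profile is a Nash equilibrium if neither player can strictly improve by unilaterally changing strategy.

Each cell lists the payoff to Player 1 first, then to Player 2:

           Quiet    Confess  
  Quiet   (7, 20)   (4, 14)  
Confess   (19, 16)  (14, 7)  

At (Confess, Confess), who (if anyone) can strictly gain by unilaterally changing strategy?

Player 2

Player 1 at (Confess, Confess) earns 14; deviating to Quiet yields 4 — not better.
Player 2 earns 7; deviating to Quiet yields 16 — a strict improvement.
Only Player 2 has a strictly profitable deviation.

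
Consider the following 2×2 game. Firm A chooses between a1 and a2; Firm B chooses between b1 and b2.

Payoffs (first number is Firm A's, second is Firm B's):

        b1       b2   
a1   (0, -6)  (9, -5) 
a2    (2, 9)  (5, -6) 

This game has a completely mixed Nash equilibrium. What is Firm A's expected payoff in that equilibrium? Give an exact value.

First find y, the probability Firm B plays b1, from Firm A's indifference between a1 and a2: 9(1−y) = 2y + 5(1−y), giving y = 2/3.
Since Firm A is indifferent in equilibrium, Firm A's expected payoff equals the payoff from either row against (2/3, 1/3). Using a1: 9(1/3) = 3.

3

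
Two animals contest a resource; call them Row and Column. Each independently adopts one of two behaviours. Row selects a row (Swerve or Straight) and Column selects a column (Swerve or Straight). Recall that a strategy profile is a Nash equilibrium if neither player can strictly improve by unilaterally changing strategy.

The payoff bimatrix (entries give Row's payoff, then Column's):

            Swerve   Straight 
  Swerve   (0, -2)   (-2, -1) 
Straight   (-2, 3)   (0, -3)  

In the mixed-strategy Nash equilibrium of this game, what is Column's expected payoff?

First find x, the probability Row plays Swerve, from Column's indifference between Swerve and Straight: −2x + 3(1−x) = −x − 3(1−x), giving x = 6/7.
Since Column is indifferent in equilibrium, Column's expected payoff equals the payoff from either column against (6/7, 1/7). Using Swerve: −2(6/7) + 3(1/7) = -9/7.

-9/7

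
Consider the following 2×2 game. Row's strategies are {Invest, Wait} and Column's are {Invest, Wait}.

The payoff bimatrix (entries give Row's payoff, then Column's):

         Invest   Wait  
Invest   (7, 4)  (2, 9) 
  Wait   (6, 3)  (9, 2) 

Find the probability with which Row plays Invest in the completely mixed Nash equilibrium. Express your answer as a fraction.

Let r be the probability that Row plays Invest. In a completely mixed equilibrium, Column must be indifferent between Invest and Wait.
Column's expected payoff from Invest is 4r + 3(1−r); from Wait it is 9r + 2(1−r).
Setting these equal: r + 3 = 7r + 2, so r = 1/6.

1/6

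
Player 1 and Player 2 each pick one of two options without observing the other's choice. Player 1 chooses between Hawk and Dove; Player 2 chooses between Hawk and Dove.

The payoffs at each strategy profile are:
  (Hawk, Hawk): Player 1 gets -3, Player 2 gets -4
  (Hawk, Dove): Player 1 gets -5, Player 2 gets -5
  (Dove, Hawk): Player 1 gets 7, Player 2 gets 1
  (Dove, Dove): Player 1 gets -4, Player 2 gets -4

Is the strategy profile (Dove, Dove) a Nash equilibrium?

No

At (Dove, Dove), Player 1 earns -4; switching to Hawk would give -5, so Player 1 has no profitable deviation.
Player 2 earns -4; switching to Hawk would give 1, so Player 2 would deviate.
Since at least one player can profitably deviate, this is not a Nash equilibrium.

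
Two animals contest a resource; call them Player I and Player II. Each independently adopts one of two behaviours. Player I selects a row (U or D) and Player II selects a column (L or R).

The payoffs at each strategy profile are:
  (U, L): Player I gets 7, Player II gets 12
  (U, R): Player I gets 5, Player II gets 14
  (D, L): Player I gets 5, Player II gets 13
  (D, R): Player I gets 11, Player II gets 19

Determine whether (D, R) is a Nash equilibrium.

At (D, R), Player I earns 11; switching to U would give 5, so Player I has no profitable deviation.
Player II earns 19; switching to L would give 13, so Player II has no profitable deviation.
Neither player can gain by a unilateral deviation, so this profile is a Nash equilibrium.

Yes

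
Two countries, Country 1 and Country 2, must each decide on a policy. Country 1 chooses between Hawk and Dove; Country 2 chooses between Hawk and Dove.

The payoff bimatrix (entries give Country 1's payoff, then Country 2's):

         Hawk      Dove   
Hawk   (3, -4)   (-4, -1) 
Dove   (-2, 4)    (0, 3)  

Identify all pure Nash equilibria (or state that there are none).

none

(Hawk, Hawk): Country 2 prefers Dove (-1 > -4) — not an equilibrium.
(Hawk, Dove): Country 1 prefers Dove (0 > -4) — not an equilibrium.
(Dove, Hawk): Country 1 prefers Hawk (3 > -2) — not an equilibrium.
(Dove, Dove): Country 2 prefers Hawk (4 > 3) — not an equilibrium.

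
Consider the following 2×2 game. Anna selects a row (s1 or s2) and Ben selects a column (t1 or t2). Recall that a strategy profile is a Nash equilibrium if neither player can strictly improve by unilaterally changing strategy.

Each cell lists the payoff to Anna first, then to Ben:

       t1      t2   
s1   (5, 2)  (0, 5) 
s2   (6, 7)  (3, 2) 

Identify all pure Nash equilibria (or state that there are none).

(s1, t1): Anna prefers s2 (6 > 5); Ben prefers t2 (5 > 2) — not an equilibrium.
(s1, t2): Anna prefers s2 (3 > 0) — not an equilibrium.
(s2, t1): Anna gets 6 ≥ 5 from s1, and Ben gets 7 ≥ 2 from t2 — Nash equilibrium.
(s2, t2): Ben prefers t1 (7 > 2) — not an equilibrium.

(s2, t1)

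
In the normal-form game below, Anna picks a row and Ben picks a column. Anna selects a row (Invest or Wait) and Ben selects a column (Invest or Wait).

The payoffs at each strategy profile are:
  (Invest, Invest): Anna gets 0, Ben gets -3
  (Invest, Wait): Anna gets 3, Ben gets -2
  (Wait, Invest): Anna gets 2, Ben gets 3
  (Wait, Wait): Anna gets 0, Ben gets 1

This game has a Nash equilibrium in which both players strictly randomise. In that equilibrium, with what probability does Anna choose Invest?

Let r be the probability that Anna plays Invest. In a completely mixed equilibrium, Ben must be indifferent between Invest and Wait.
Ben's expected payoff from Invest is −3r + 3(1−r); from Wait it is −2r + (1−r).
Setting these equal: −6r + 3 = −3r + 1, so r = 2/3.

2/3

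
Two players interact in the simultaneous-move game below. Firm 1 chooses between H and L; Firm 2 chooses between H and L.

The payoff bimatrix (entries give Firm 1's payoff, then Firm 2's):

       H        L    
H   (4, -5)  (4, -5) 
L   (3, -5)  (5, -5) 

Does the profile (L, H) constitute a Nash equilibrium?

At (L, H), Firm 1 earns 3; switching to H would give 4, so Firm 1 would deviate.
Firm 2 earns -5; switching to L would give -5, so Firm 2 has no profitable deviation.
Since at least one player can profitably deviate, this is not a Nash equilibrium.

No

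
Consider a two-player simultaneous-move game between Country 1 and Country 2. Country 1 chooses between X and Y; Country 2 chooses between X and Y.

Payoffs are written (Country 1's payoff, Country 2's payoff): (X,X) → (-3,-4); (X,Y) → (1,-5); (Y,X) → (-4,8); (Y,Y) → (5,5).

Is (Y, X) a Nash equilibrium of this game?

At (Y, X), Country 1 earns -4; switching to X would give -3, so Country 1 would deviate.
Country 2 earns 8; switching to Y would give 5, so Country 2 has no profitable deviation.
Since at least one player can profitably deviate, this is not a Nash equilibrium.

No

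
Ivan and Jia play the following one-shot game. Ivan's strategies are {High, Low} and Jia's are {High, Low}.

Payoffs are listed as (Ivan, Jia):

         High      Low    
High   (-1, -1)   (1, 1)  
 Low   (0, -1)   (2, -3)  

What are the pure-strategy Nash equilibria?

(High, High): Ivan prefers Low (0 > -1); Jia prefers Low (1 > -1) — not an equilibrium.
(High, Low): Ivan prefers Low (2 > 1) — not an equilibrium.
(Low, High): Ivan gets 0 ≥ -1 from High, and Jia gets -1 ≥ -3 from Low — Nash equilibrium.
(Low, Low): Jia prefers High (-1 > -3) — not an equilibrium.

(Low, High)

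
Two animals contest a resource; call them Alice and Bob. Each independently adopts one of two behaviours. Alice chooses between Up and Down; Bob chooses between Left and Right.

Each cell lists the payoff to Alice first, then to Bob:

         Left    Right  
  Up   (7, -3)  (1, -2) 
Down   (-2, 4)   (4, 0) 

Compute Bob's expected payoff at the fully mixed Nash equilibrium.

First find x, the probability Alice plays Up, from Bob's indifference between Left and Right: −3x + 4(1−x) = −2x, giving x = 4/5.
Since Bob is indifferent in equilibrium, Bob's expected payoff equals the payoff from either column against (4/5, 1/5). Using Left: −3(4/5) + 4(1/5) = -8/5.

-8/5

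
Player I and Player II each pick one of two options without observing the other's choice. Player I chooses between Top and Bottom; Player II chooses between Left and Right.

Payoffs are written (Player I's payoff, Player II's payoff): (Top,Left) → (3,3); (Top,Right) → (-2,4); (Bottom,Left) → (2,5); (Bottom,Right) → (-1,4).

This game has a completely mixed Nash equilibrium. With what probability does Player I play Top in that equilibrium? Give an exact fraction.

Let r be the probability that Player I plays Top. In a completely mixed equilibrium, Player II must be indifferent between Left and Right.
Player II's expected payoff from Left is 3r + 5(1−r); from Right it is 4r + 4(1−r).
Setting these equal: −2r + 5 = 4, so r = 1/2.

1/2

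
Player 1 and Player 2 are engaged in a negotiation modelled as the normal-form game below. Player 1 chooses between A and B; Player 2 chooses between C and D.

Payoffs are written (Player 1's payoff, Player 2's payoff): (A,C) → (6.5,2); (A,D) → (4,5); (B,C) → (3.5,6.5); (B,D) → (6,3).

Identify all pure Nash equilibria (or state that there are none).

none

(A, C): Player 2 prefers D (5 > 2) — not an equilibrium.
(A, D): Player 1 prefers B (6 > 4) — not an equilibrium.
(B, C): Player 1 prefers A (6.5 > 3.5) — not an equilibrium.
(B, D): Player 2 prefers C (6.5 > 3) — not an equilibrium.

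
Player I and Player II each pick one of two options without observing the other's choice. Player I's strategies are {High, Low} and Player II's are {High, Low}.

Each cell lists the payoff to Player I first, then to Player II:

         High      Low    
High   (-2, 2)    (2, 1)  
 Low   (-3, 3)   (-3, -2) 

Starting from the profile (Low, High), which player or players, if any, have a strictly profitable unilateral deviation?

Player I

Player I at (Low, High) earns -3; deviating to High yields -2 — a strict improvement.
Player II earns 3; deviating to Low yields -2 — not better.
Only Player I has a strictly profitable deviation.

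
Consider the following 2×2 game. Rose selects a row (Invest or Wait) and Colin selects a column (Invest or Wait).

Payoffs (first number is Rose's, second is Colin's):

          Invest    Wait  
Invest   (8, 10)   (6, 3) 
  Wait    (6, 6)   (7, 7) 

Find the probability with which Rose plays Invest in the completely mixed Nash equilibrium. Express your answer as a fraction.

1/8

Let r be the probability that Rose plays Invest. In a completely mixed equilibrium, Colin must be indifferent between Invest and Wait.
Colin's expected payoff from Invest is 10r + 6(1−r); from Wait it is 3r + 7(1−r).
Setting these equal: 4r + 6 = −4r + 7, so r = 1/8.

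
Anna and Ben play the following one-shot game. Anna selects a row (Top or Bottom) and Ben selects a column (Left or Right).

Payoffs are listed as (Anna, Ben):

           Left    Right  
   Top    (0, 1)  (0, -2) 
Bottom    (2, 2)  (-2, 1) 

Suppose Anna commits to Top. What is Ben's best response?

Left

Against Top, Ben earns 1 from Left and -2 from Right.
So Left is the best response.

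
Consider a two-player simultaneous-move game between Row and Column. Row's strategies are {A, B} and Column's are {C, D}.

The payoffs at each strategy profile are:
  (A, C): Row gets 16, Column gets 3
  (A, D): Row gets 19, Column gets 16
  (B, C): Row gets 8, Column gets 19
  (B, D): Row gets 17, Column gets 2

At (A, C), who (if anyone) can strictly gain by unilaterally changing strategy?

Column

Row at (A, C) earns 16; deviating to B yields 8 — not better.
Column earns 3; deviating to D yields 16 — a strict improvement.
Only Column has a strictly profitable deviation.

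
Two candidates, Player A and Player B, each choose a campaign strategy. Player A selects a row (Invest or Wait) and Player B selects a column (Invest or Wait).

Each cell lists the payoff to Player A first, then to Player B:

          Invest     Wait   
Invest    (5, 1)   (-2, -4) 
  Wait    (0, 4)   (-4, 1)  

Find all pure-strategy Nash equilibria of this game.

(Invest, Invest)

(Invest, Invest): Player A gets 5 ≥ 0 from Wait, and Player B gets 1 ≥ -4 from Wait — Nash equilibrium.
(Invest, Wait): Player B prefers Invest (1 > -4) — not an equilibrium.
(Wait, Invest): Player A prefers Invest (5 > 0) — not an equilibrium.
(Wait, Wait): Player A prefers Invest (-2 > -4); Player B prefers Invest (4 > 1) — not an equilibrium.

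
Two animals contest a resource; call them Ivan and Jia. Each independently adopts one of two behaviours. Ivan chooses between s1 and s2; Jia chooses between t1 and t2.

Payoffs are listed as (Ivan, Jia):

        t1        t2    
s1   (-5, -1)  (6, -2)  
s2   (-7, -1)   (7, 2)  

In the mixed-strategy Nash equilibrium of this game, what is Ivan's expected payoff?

First find q, the probability Jia plays t1, from Ivan's indifference between s1 and s2: −5q + 6(1−q) = −7q + 7(1−q), giving q = 1/3.
Since Ivan is indifferent in equilibrium, Ivan's expected payoff equals the payoff from either row against (1/3, 2/3). Using s1: −5(1/3) + 6(2/3) = 7/3.

7/3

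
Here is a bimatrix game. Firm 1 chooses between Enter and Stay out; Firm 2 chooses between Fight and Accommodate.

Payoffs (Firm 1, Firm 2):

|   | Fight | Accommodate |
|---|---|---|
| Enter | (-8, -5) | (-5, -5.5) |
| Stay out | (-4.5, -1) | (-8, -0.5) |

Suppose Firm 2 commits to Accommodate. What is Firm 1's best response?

Against Accommodate, Firm 1 earns -5 from Enter and -8 from Stay out.
So Enter is the best response.

Enter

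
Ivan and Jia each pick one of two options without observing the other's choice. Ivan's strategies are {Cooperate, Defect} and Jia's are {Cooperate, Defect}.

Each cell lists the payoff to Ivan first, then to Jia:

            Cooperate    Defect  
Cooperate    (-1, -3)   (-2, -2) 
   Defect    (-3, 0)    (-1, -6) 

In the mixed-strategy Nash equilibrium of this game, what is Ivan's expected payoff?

First find y, the probability Jia plays Cooperate, from Ivan's indifference between Cooperate and Defect: −y − 2(1−y) = −3y − (1−y), giving y = 1/3.
Since Ivan is indifferent in equilibrium, Ivan's expected payoff equals the payoff from either row against (1/3, 2/3). Using Cooperate: −(1/3) − 2(2/3) = -5/3.

-5/3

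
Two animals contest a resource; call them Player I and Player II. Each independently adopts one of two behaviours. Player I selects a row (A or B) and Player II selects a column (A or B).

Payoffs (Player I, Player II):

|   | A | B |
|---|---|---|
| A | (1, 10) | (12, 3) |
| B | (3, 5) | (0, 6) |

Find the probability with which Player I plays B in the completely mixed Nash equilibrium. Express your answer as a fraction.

7/8

Let p be the probability that Player I plays A. In a completely mixed equilibrium, Player II must be indifferent between A and B.
Player II's expected payoff from A is 10p + 5(1−p); from B it is 3p + 6(1−p).
Setting these equal: 5p + 5 = −3p + 6, so p = 1/8.
Therefore Player I plays B with probability 1 − 1/8 = 7/8.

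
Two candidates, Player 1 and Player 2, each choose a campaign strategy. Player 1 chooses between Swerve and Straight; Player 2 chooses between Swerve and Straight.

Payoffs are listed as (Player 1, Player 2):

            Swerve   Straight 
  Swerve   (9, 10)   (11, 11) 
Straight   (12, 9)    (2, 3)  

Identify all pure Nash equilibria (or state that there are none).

(Swerve, Straight) and (Straight, Swerve)

(Swerve, Swerve): Player 1 prefers Straight (12 > 9); Player 2 prefers Straight (11 > 10) — not an equilibrium.
(Swerve, Straight): Player 1 gets 11 ≥ 2 from Straight, and Player 2 gets 11 ≥ 10 from Swerve — Nash equilibrium.
(Straight, Swerve): Player 1 gets 12 ≥ 9 from Swerve, and Player 2 gets 9 ≥ 3 from Straight — Nash equilibrium.
(Straight, Straight): Player 1 prefers Swerve (11 > 2); Player 2 prefers Swerve (9 > 3) — not an equilibrium.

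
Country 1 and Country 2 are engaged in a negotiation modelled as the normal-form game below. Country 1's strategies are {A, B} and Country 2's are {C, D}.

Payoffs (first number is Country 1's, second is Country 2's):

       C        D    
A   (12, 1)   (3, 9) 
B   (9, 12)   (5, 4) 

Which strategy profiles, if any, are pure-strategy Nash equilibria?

(A, C): Country 2 prefers D (9 > 1) — not an equilibrium.
(A, D): Country 1 prefers B (5 > 3) — not an equilibrium.
(B, C): Country 1 prefers A (12 > 9) — not an equilibrium.
(B, D): Country 2 prefers C (12 > 4) — not an equilibrium.

none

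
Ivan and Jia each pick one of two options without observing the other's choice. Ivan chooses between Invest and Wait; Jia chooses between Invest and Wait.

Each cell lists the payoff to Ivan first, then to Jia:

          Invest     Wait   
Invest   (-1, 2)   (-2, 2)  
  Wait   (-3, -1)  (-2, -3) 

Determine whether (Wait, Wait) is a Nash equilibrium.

At (Wait, Wait), Ivan earns -2; switching to Invest would give -2, so Ivan has no profitable deviation.
Jia earns -3; switching to Invest would give -1, so Jia would deviate.
Since at least one player can profitably deviate, this is not a Nash equilibrium.

No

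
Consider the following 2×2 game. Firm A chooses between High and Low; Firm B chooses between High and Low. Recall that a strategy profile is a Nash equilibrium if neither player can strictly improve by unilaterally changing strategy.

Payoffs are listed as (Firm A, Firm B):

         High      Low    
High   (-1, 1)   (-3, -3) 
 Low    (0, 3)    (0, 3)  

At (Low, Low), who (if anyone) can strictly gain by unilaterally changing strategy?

Firm A at (Low, Low) earns 0; deviating to High yields -3 — not better.
Firm B earns 3; deviating to High yields 3 — not better.
Neither player can strictly improve; the profile is a Nash equilibrium.

Neither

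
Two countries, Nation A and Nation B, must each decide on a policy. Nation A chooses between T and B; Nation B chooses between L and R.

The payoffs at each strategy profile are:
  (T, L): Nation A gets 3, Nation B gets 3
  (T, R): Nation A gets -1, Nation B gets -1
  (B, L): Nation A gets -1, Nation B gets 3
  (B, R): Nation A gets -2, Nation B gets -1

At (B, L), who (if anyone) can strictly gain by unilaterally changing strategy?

Nation A

Nation A at (B, L) earns -1; deviating to T yields 3 — a strict improvement.
Nation B earns 3; deviating to R yields -1 — not better.
Only Nation A has a strictly profitable deviation.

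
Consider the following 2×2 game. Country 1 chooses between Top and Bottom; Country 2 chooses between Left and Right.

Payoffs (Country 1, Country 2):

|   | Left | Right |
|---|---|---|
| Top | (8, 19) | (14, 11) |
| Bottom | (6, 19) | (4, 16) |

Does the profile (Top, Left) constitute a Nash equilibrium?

Yes

At (Top, Left), Country 1 earns 8; switching to Bottom would give 6, so Country 1 has no profitable deviation.
Country 2 earns 19; switching to Right would give 11, so Country 2 has no profitable deviation.
Neither player can gain by a unilateral deviation, so this profile is a Nash equilibrium.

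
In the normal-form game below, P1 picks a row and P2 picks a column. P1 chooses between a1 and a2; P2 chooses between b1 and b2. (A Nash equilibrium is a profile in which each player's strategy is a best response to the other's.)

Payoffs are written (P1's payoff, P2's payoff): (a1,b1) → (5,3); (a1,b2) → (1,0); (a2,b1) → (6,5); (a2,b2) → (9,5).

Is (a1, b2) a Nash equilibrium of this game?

No

At (a1, b2), P1 earns 1; switching to a2 would give 9, so P1 would deviate.
P2 earns 0; switching to b1 would give 3, so P2 would deviate.
Since at least one player can profitably deviate, this is not a Nash equilibrium.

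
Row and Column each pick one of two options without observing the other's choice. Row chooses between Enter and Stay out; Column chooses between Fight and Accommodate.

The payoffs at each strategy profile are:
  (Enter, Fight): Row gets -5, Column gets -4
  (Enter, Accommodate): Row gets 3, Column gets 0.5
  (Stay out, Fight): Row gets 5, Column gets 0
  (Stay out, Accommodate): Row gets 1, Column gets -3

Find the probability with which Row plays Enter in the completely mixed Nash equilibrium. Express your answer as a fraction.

Let x be the probability that Row plays Enter. In a completely mixed equilibrium, Column must be indifferent between Fight and Accommodate.
Column's expected payoff from Fight is −4x; from Accommodate it is 0.5x − 3(1−x).
Setting these equal: −4x = 3.5x − 3, so x = 2/5.

2/5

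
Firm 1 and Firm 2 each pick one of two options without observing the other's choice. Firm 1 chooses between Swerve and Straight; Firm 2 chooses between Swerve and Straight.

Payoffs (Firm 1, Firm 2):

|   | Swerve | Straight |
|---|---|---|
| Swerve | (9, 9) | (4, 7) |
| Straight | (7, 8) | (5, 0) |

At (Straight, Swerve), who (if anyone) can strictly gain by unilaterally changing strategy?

Firm 1 at (Straight, Swerve) earns 7; deviating to Swerve yields 9 — a strict improvement.
Firm 2 earns 8; deviating to Straight yields 0 — not better.
Only Firm 1 has a strictly profitable deviation.

Firm 1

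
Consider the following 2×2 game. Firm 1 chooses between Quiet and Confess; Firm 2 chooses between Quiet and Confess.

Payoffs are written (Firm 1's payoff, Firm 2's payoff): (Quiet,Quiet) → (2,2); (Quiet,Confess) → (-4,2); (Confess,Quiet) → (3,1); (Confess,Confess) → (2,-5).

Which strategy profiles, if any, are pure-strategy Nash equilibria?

(Quiet, Quiet): Firm 1 prefers Confess (3 > 2) — not an equilibrium.
(Quiet, Confess): Firm 1 prefers Confess (2 > -4) — not an equilibrium.
(Confess, Quiet): Firm 1 gets 3 ≥ 2 from Quiet, and Firm 2 gets 1 ≥ -5 from Confess — Nash equilibrium.
(Confess, Confess): Firm 2 prefers Quiet (1 > -5) — not an equilibrium.

(Confess, Quiet)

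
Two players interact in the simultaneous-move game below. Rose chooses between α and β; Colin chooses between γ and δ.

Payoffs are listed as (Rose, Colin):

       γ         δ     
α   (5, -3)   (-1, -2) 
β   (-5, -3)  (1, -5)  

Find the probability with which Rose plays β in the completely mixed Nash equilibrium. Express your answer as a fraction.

1/3

Let x be the probability that Rose plays α. In a completely mixed equilibrium, Colin must be indifferent between γ and δ.
Colin's expected payoff from γ is −3x − 3(1−x); from δ it is −2x − 5(1−x).
Setting these equal: -3 = 3x − 5, so x = 2/3.
Therefore Rose plays β with probability 1 − 2/3 = 1/3.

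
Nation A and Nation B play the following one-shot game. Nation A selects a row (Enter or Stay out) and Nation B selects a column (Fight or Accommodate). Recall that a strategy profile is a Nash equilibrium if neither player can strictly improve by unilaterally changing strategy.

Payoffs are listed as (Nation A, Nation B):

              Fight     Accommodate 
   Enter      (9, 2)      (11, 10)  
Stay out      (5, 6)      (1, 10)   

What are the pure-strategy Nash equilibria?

(Enter, Accommodate)

(Enter, Fight): Nation B prefers Accommodate (10 > 2) — not an equilibrium.
(Enter, Accommodate): Nation A gets 11 ≥ 1 from Stay out, and Nation B gets 10 ≥ 2 from Fight — Nash equilibrium.
(Stay out, Fight): Nation A prefers Enter (9 > 5); Nation B prefers Accommodate (10 > 6) — not an equilibrium.
(Stay out, Accommodate): Nation A prefers Enter (11 > 1) — not an equilibrium.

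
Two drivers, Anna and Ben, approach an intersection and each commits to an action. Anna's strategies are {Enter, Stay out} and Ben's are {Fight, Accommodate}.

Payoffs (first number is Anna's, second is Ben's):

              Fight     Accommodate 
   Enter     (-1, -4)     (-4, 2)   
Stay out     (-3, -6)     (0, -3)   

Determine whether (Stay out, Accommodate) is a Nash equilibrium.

At (Stay out, Accommodate), Anna earns 0; switching to Enter would give -4, so Anna has no profitable deviation.
Ben earns -3; switching to Fight would give -6, so Ben has no profitable deviation.
Neither player can gain by a unilateral deviation, so this profile is a Nash equilibrium.

Yes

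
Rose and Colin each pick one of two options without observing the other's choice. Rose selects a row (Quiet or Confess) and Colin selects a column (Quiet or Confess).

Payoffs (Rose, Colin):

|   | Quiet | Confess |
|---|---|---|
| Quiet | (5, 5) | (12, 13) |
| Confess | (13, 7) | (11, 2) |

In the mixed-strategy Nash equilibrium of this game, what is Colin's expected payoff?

First find p, the probability Rose plays Quiet, from Colin's indifference between Quiet and Confess: 5p + 7(1−p) = 13p + 2(1−p), giving p = 5/13.
Since Colin is indifferent in equilibrium, Colin's expected payoff equals the payoff from either column against (5/13, 8/13). Using Quiet: 5(5/13) + 7(8/13) = 81/13.

81/13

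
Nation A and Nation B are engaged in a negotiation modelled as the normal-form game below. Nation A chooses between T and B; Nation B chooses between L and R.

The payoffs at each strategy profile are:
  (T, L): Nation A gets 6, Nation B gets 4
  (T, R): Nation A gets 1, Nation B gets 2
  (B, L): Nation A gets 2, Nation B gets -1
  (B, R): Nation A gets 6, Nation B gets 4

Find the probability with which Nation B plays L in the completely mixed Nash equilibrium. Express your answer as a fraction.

Let q be the probability that Nation B plays L. In a completely mixed equilibrium, Nation A must be indifferent between T and B.
Nation A's expected payoff from T is 6q + (1−q); from B it is 2q + 6(1−q).
Setting these equal: 5q + 1 = −4q + 6, so q = 5/9.

5/9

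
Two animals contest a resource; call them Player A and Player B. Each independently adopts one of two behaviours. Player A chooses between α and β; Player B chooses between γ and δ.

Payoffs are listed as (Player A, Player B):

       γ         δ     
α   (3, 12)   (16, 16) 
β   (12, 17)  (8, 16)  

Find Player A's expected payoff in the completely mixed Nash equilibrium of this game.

168/17

First find y, the probability Player B plays γ, from Player A's indifference between α and β: 3y + 16(1−y) = 12y + 8(1−y), giving y = 8/17.
Since Player A is indifferent in equilibrium, Player A's expected payoff equals the payoff from either row against (8/17, 9/17). Using α: 3(8/17) + 16(9/17) = 168/17.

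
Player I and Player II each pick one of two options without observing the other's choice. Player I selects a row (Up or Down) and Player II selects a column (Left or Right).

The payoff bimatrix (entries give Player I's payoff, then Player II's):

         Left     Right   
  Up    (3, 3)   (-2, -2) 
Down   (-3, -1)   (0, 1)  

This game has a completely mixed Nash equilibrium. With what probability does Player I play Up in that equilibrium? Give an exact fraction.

2/7

Let r be the probability that Player I plays Up. In a completely mixed equilibrium, Player II must be indifferent between Left and Right.
Player II's expected payoff from Left is 3r − (1−r); from Right it is −2r + (1−r).
Setting these equal: 4r − 1 = −3r + 1, so r = 2/7.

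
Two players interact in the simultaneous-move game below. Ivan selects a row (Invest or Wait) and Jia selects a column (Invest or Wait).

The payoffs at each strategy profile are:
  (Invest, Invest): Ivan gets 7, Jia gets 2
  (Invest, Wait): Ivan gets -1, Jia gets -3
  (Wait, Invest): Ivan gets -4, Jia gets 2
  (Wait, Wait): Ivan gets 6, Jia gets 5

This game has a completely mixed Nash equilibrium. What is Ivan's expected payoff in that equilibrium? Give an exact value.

19/9

First find y, the probability Jia plays Invest, from Ivan's indifference between Invest and Wait: 7y − (1−y) = −4y + 6(1−y), giving y = 7/18.
Since Ivan is indifferent in equilibrium, Ivan's expected payoff equals the payoff from either row against (7/18, 11/18). Using Invest: 7(7/18) − (11/18) = 19/9.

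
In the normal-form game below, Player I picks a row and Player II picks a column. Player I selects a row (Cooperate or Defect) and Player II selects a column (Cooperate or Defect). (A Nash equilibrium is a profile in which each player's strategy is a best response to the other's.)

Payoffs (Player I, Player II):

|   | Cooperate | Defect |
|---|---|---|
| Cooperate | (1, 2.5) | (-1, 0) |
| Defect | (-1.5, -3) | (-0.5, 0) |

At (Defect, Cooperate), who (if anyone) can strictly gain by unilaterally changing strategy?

Player I at (Defect, Cooperate) earns -1.5; deviating to Cooperate yields 1 — a strict improvement.
Player II earns -3; deviating to Defect yields 0 — a strict improvement.
Both Player I and Player II have strictly profitable deviations.

Both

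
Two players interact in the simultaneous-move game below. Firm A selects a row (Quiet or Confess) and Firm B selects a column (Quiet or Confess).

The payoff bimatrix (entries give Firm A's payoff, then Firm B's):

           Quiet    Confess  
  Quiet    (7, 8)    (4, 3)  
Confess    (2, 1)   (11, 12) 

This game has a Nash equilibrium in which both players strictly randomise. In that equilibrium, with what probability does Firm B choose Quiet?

Let q be the probability that Firm B plays Quiet. In a completely mixed equilibrium, Firm A must be indifferent between Quiet and Confess.
Firm A's expected payoff from Quiet is 7q + 4(1−q); from Confess it is 2q + 11(1−q).
Setting these equal: 3q + 4 = −9q + 11, so q = 7/12.

7/12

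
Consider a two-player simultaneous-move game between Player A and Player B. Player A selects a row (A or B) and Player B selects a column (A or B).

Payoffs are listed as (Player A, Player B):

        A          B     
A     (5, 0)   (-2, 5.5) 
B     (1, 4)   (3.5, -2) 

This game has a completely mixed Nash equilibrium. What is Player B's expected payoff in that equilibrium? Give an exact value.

44/23

First find p, the probability Player A plays A, from Player B's indifference between A and B: 4(1−p) = 5.5p − 2(1−p), giving p = 12/23.
Since Player B is indifferent in equilibrium, Player B's expected payoff equals the payoff from either column against (12/23, 11/23). Using A: 4(11/23) = 44/23.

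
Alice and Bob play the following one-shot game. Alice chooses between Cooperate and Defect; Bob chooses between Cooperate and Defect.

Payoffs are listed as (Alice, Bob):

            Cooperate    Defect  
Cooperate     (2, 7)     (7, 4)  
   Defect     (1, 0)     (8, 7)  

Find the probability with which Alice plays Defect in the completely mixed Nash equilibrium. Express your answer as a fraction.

Let r be the probability that Alice plays Cooperate. In a completely mixed equilibrium, Bob must be indifferent between Cooperate and Defect.
Bob's expected payoff from Cooperate is 7r; from Defect it is 4r + 7(1−r).
Setting these equal: 7r = −3r + 7, so r = 7/10.
Therefore Alice plays Defect with probability 1 − 7/10 = 3/10.

3/10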